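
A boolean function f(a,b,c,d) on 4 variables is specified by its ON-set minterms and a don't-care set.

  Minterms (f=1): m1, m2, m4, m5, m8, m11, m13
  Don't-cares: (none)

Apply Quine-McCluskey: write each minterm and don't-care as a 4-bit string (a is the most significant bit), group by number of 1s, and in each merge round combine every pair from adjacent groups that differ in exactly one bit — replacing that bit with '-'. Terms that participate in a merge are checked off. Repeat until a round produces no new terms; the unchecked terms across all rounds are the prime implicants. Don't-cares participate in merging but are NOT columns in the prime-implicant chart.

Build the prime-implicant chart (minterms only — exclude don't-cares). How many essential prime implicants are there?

6

size-2^0 implicants → 0001(✓)  0010  0100(✓)  0101(✓)  1000  1011  1101(✓)
size-2^1 implicants → -101  0-01  010-
Unchecked terms (primes): -101, 0-01, 0010, 010-, 1000, 1011
Minterm coverage:
  m1 ⊆ 0-01 [E]
  m2 ⊆ 0010 [E]
  m4 ⊆ 010- [E]
  m5 ⊆ -101,0-01,010-
  m8 ⊆ 1000 [E]
  m11 ⊆ 1011 [E]
  m13 ⊆ -101 [E]
E = {-101, 0-01, 0010, 010-, 1000, 1011}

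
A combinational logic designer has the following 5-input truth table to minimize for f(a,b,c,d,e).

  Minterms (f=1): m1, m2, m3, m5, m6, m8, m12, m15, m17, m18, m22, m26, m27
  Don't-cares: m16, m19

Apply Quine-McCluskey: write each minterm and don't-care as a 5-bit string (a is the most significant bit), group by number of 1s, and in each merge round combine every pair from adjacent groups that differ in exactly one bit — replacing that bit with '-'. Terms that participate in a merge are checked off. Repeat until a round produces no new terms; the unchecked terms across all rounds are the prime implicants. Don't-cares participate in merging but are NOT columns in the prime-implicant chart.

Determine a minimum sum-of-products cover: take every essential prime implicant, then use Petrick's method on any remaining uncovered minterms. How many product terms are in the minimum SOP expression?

[col 0] 00001*, 00010*, 00011*, 00101*, 00110*, 01000*, 01100*, 01111, 10000*, 10001*, 10010*, 10011*, 10110*, 11010*, 11011*
[col 1] -0001*, -0010*, -0011*, -0110*, 00-01, 00-10*, 000-1*, 0001-*, 01-00, 1-010*, 1-011*, 10-10*, 100-0*, 100-1*, 1000-*, 1001-*, 1101-*
[col 2] -0-10, -00-1, -001-, 1-01-, 100--
Prime implicants: -0-10, -00-1, -001-, 00-01, 01-00, 01111, 1-01-, 100--
PI chart (minterm → PIs covering it):
  1 | -00-1,00-01
  2 | -0-10,-001-
  3 | -00-1,-001-
  5 | 00-01  (sole → essential)
  6 | -0-10  (sole → essential)
  8 | 01-00  (sole → essential)
  12 | 01-00  (sole → essential)
  15 | 01111  (sole → essential)
  17 | -00-1,100--
  18 | -0-10,-001-,1-01-,100--
  22 | -0-10  (sole → essential)
  26 | 1-01-  (sole → essential)
  27 | 1-01-  (sole → essential)
Essential prime implicants: -0-10, 00-01, 01-00, 01111, 1-01-
Petrick residual → -00-1
Minimum SOP uses 6 PIs: b'de' + b'c'e + a'b'd'e + a'bd'e' + a'bcde + ac'd

6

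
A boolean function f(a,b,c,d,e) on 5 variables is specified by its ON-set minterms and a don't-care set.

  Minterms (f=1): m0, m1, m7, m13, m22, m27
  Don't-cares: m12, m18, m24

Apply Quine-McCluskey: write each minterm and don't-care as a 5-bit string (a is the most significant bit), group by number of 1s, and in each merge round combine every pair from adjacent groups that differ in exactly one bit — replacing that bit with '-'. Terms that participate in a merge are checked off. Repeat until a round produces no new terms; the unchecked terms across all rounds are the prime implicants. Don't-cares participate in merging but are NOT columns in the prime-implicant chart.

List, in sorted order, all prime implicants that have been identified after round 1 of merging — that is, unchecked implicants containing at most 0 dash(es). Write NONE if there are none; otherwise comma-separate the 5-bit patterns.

[col 0] 00000*, 00001*, 00111, 01100*, 01101*, 10010*, 10110*, 11000, 11011
[col 1] 0000-, 0110-, 10-10
Prime implicants: 0000-, 00111, 0110-, 10-10, 11000, 11011

00111, 11000, 11011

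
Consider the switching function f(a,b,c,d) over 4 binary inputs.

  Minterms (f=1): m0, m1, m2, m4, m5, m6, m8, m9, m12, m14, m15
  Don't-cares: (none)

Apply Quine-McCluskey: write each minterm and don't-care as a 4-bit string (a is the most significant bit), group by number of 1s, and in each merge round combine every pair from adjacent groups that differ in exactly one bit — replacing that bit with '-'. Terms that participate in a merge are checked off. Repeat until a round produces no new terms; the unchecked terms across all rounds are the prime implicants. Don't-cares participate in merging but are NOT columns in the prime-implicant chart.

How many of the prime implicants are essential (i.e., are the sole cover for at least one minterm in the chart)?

Round 0: 0000✓ 0001✓ 0010✓ 0100✓ 0101✓ 0110✓ 1000✓ 1001✓ 1100✓ 1110✓ 1111✓
Round 1: -000✓ -001✓ -100✓ -110✓ 0-00✓ 0-01✓ 0-10✓ 00-0✓ 000-✓ 01-0✓ 010-✓ 1-00✓ 100-✓ 11-0✓ 111-
Round 2: --00 -00- -1-0 0--0 0-0-
PIs = {--00, -00-, -1-0, 0--0, 0-0-, 111-}
Coverage chart:
  m0: --00,-00-,0--0,0-0-
  m1: -00-,0-0-
  m2: 0--0 ←essential
  m4: --00,-1-0,0--0,0-0-
  m5: 0-0- ←essential
  m6: -1-0,0--0
  m8: --00,-00-
  m9: -00- ←essential
  m12: --00,-1-0
  m14: -1-0,111-
  m15: 111- ←essential
Essential: -00-, 0--0, 0-0-, 111-

4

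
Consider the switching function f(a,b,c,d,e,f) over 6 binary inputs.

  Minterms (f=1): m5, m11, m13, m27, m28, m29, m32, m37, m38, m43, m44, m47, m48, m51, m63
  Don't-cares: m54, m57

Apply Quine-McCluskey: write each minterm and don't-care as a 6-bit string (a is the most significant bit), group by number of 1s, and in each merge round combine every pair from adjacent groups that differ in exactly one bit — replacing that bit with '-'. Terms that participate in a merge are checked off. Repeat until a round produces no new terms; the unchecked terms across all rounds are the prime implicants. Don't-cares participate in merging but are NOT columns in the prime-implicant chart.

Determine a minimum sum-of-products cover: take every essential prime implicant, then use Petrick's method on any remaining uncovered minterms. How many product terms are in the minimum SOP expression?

Round 0: 000101✓ 001011✓ 001101✓ 011011✓ 011100✓ 011101✓ 100000✓ 100101✓ 100110✓ 101011✓ 101100 101111✓ 110000✓ 110011 110110✓ 111001 111111✓
Round 1: -00101 -01011 0-1011 0-1101 00-101 01110- 1-0000 1-0110 1-1111 101-11
PIs = {-00101, -01011, 0-1011, 0-1101, 00-101, 01110-, 1-0000, 1-0110, 1-1111, 101-11, 101100, 110011, 111001}
Coverage chart:
  m5: -00101,00-101
  m11: -01011,0-1011
  m13: 0-1101,00-101
  m27: 0-1011 ←essential
  m28: 01110- ←essential
  m29: 0-1101,01110-
  m32: 1-0000 ←essential
  m37: -00101 ←essential
  m38: 1-0110 ←essential
  m43: -01011,101-11
  m44: 101100 ←essential
  m47: 1-1111,101-11
  m48: 1-0000 ←essential
  m51: 110011 ←essential
  m63: 1-1111 ←essential
Essential: -00101, 0-1011, 01110-, 1-0000, 1-0110, 1-1111, 101100, 110011
Petrick residual → -01011, 0-1101
Min cover (10 terms): b'c'de'f + b'cd'ef + a'cd'ef + a'cde'f + a'bcde' + ac'd'e'f' + ac'def' + acdef + ab'cde'f' + abc'd'ef

10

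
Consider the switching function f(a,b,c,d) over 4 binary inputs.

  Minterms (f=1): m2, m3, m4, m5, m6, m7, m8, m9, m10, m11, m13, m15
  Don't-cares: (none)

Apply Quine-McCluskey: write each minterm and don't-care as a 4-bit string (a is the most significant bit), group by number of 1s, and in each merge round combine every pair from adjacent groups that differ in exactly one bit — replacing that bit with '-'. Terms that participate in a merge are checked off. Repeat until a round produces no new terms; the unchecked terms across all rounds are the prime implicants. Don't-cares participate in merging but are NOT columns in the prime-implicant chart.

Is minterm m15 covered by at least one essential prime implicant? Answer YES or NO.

size-2^0 implicants → 0010(✓)  0011(✓)  0100(✓)  0101(✓)  0110(✓)  0111(✓)  1000(✓)  1001(✓)  1010(✓)  1011(✓)  1101(✓)  1111(✓)
size-2^1 implicants → -010(✓)  -011(✓)  -101(✓)  -111(✓)  0-10(✓)  0-11(✓)  001-(✓)  01-0(✓)  01-1(✓)  010-(✓)  011-(✓)  1-01(✓)  1-11(✓)  10-0(✓)  10-1(✓)  100-(✓)  101-(✓)  11-1(✓)
size-2^2 implicants → --11  -01-  -1-1  0-1-  01--  1--1  10--
Unchecked terms (primes): --11, -01-, -1-1, 0-1-, 01--, 1--1, 10--
Minterm coverage:
  m2 ⊆ -01-,0-1-
  m3 ⊆ --11,-01-,0-1-
  m4 ⊆ 01-- [E]
  m5 ⊆ -1-1,01--
  m6 ⊆ 0-1-,01--
  m7 ⊆ --11,-1-1,0-1-,01--
  m8 ⊆ 10-- [E]
  m9 ⊆ 1--1,10--
  m10 ⊆ -01-,10--
  m11 ⊆ --11,-01-,1--1,10--
  m13 ⊆ -1-1,1--1
  m15 ⊆ --11,-1-1,1--1
E = {01--, 10--}

NO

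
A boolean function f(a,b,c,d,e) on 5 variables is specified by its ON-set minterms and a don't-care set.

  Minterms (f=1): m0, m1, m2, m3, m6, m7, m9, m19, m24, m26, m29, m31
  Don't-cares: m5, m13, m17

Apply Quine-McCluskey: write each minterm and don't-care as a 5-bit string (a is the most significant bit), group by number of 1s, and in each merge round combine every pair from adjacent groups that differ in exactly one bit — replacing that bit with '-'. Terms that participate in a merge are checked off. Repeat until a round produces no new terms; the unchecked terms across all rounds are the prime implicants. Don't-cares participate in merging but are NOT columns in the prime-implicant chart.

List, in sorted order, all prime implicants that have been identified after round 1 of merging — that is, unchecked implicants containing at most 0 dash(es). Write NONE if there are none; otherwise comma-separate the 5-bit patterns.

Round 0: 00000✓ 00001✓ 00010✓ 00011✓ 00101✓ 00110✓ 00111✓ 01001✓ 01101✓ 10001✓ 10011✓ 11000✓ 11010✓ 11101✓ 11111✓
Round 1: -0001✓ -0011✓ -1101 0-001✓ 0-101✓ 00-01✓ 00-10✓ 00-11✓ 000-0✓ 000-1✓ 0000-✓ 0001-✓ 001-1✓ 0011-✓ 01-01✓ 100-1✓ 110-0 111-1
Round 2: -00-1 0--01 00--1 00-1- 000--
PIs = {-00-1, -1101, 0--01, 00--1, 00-1-, 000--, 110-0, 111-1}

NONE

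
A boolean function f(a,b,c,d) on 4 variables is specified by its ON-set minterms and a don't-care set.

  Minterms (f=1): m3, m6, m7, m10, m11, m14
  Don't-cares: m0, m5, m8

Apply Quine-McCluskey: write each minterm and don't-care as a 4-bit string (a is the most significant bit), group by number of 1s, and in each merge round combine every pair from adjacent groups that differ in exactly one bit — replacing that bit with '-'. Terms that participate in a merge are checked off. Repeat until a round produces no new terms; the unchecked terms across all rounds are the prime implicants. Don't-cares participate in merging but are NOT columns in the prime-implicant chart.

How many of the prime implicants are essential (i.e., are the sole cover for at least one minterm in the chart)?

[col 0] 0000*, 0011*, 0101*, 0110*, 0111*, 1000*, 1010*, 1011*, 1110*
[col 1] -000, -011, -110, 0-11, 01-1, 011-, 1-10, 10-0, 101-
Prime implicants: -000, -011, -110, 0-11, 01-1, 011-, 1-10, 10-0, 101-
PI chart (minterm → PIs covering it):
  3 | -011,0-11
  6 | -110,011-
  7 | 0-11,01-1,011-
  10 | 1-10,10-0,101-
  11 | -011,101-
  14 | -110,1-10
(no essential prime implicants)

0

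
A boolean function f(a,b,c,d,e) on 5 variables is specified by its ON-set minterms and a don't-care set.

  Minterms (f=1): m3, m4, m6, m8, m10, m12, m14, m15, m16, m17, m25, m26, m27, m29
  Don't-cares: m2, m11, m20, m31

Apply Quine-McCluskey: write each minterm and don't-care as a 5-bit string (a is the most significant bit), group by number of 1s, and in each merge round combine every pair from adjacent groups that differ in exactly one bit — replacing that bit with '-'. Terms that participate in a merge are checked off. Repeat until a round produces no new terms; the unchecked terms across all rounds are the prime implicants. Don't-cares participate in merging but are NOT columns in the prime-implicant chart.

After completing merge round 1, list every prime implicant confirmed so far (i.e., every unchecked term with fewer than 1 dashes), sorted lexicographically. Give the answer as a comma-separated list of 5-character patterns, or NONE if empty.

NONE

size-2^0 implicants → 00010(✓)  00011(✓)  00100(✓)  00110(✓)  01000(✓)  01010(✓)  01011(✓)  01100(✓)  01110(✓)  01111(✓)  10000(✓)  10001(✓)  10100(✓)  11001(✓)  11010(✓)  11011(✓)  11101(✓)  11111(✓)
size-2^1 implicants → -0100  -1010(✓)  -1011(✓)  -1111(✓)  0-010(✓)  0-011(✓)  0-100(✓)  0-110(✓)  00-10(✓)  0001-(✓)  001-0(✓)  01-00(✓)  01-10(✓)  01-11(✓)  010-0(✓)  0101-(✓)  011-0(✓)  0111-(✓)  1-001  10-00  1000-  11-01(✓)  11-11(✓)  110-1(✓)  1101-(✓)  111-1(✓)
size-2^2 implicants → -1-11  -101-  0--10  0-01-  0-1-0  01--0  01-1-  11--1
Unchecked terms (primes): -0100, -1-11, -101-, 0--10, 0-01-, 0-1-0, 01--0, 01-1-, 1-001, 10-00, 1000-, 11--1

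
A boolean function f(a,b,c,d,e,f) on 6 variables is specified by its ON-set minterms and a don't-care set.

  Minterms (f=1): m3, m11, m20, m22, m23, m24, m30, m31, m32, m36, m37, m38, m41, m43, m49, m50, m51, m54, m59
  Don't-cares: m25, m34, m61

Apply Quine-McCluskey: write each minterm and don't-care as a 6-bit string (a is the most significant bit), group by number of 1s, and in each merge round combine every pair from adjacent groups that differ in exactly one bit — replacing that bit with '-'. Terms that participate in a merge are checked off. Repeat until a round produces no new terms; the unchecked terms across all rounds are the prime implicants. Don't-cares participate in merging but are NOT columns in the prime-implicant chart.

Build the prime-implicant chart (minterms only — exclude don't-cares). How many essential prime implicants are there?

8

Round 0: 000011✓ 001011✓ 010100✓ 010110✓ 010111✓ 011000✓ 011001✓ 011110✓ 011111✓ 100000✓ 100010✓ 100100✓ 100101✓ 100110✓ 101001✓ 101011✓ 110001✓ 110010✓ 110011✓ 110110✓ 111011✓ 111101
Round 1: -01011 -10110 00-011 01-110✓ 01-111✓ 0101-0 01011-✓ 01100- 01111-✓ 1-0010✓ 1-0110✓ 1-1011 100-00✓ 100-10✓ 1000-0✓ 1001-0✓ 10010- 1010-1 11-011 110-10✓ 1100-1 11001-
Round 2: 01-11- 1-0-10 100--0
PIs = {-01011, -10110, 00-011, 01-11-, 0101-0, 01100-, 1-0-10, 1-1011, 100--0, 10010-, 1010-1, 11-011, 1100-1, 11001-, 111101}
Coverage chart:
  m3: 00-011 ←essential
  m11: -01011,00-011
  m20: 0101-0 ←essential
  m22: -10110,01-11-,0101-0
  m23: 01-11- ←essential
  m24: 01100- ←essential
  m30: 01-11- ←essential
  m31: 01-11- ←essential
  m32: 100--0 ←essential
  m36: 100--0,10010-
  m37: 10010- ←essential
  m38: 1-0-10,100--0
  m41: 1010-1 ←essential
  m43: -01011,1-1011,1010-1
  m49: 1100-1 ←essential
  m50: 1-0-10,11001-
  m51: 11-011,1100-1,11001-
  m54: -10110,1-0-10
  m59: 1-1011,11-011
Essential: 00-011, 01-11-, 0101-0, 01100-, 100--0, 10010-, 1010-1, 1100-1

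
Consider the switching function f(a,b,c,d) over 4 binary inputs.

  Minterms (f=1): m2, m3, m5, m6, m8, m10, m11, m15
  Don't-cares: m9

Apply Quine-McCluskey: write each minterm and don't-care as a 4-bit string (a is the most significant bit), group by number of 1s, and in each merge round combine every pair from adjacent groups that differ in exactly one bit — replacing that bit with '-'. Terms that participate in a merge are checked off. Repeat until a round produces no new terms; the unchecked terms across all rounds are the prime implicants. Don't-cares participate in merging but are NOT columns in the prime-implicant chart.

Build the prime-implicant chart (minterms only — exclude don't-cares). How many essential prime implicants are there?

5

size-2^0 implicants → 0010(✓)  0011(✓)  0101  0110(✓)  1000(✓)  1001(✓)  1010(✓)  1011(✓)  1111(✓)
size-2^1 implicants → -010(✓)  -011(✓)  0-10  001-(✓)  1-11  10-0(✓)  10-1(✓)  100-(✓)  101-(✓)
size-2^2 implicants → -01-  10--
Unchecked terms (primes): -01-, 0-10, 0101, 1-11, 10--
Minterm coverage:
  m2 ⊆ -01-,0-10
  m3 ⊆ -01- [E]
  m5 ⊆ 0101 [E]
  m6 ⊆ 0-10 [E]
  m8 ⊆ 10-- [E]
  m10 ⊆ -01-,10--
  m11 ⊆ -01-,1-11,10--
  m15 ⊆ 1-11 [E]
E = {-01-, 0-10, 0101, 1-11, 10--}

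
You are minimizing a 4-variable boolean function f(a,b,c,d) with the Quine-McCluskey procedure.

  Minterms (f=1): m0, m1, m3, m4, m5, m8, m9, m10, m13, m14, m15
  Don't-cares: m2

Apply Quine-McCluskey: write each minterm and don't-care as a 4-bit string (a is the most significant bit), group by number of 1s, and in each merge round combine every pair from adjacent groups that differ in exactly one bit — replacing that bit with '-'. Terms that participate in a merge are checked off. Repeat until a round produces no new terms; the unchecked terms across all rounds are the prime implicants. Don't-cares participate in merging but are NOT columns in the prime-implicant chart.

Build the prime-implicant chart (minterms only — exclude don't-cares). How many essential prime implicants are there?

2

size-2^0 implicants → 0000(✓)  0001(✓)  0010(✓)  0011(✓)  0100(✓)  0101(✓)  1000(✓)  1001(✓)  1010(✓)  1101(✓)  1110(✓)  1111(✓)
size-2^1 implicants → -000(✓)  -001(✓)  -010(✓)  -101(✓)  0-00(✓)  0-01(✓)  00-0(✓)  00-1(✓)  000-(✓)  001-(✓)  010-(✓)  1-01(✓)  1-10  10-0(✓)  100-(✓)  11-1  111-
size-2^2 implicants → --01  -0-0  -00-  0-0-  00--
Unchecked terms (primes): --01, -0-0, -00-, 0-0-, 00--, 1-10, 11-1, 111-
Minterm coverage:
  m0 ⊆ -0-0,-00-,0-0-,00--
  m1 ⊆ --01,-00-,0-0-,00--
  m3 ⊆ 00-- [E]
  m4 ⊆ 0-0- [E]
  m5 ⊆ --01,0-0-
  m8 ⊆ -0-0,-00-
  m9 ⊆ --01,-00-
  m10 ⊆ -0-0,1-10
  m13 ⊆ --01,11-1
  m14 ⊆ 1-10,111-
  m15 ⊆ 11-1,111-
E = {0-0-, 00--}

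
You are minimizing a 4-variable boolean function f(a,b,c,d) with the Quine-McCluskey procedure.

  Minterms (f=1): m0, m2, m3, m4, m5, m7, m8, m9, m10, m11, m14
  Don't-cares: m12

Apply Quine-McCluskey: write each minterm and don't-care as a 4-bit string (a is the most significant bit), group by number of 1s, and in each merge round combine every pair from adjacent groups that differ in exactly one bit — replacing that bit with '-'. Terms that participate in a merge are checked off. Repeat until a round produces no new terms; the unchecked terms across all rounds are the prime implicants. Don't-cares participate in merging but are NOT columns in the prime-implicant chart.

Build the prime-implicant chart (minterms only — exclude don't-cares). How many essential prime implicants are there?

2

Round 0: 0000✓ 0010✓ 0011✓ 0100✓ 0101✓ 0111✓ 1000✓ 1001✓ 1010✓ 1011✓ 1100✓ 1110✓
Round 1: -000✓ -010✓ -011✓ -100✓ 0-00✓ 0-11 00-0✓ 001-✓ 01-1 010- 1-00✓ 1-10✓ 10-0✓ 10-1✓ 100-✓ 101-✓ 11-0✓
Round 2: --00 -0-0 -01- 1--0 10--
PIs = {--00, -0-0, -01-, 0-11, 01-1, 010-, 1--0, 10--}
Coverage chart:
  m0: --00,-0-0
  m2: -0-0,-01-
  m3: -01-,0-11
  m4: --00,010-
  m5: 01-1,010-
  m7: 0-11,01-1
  m8: --00,-0-0,1--0,10--
  m9: 10-- ←essential
  m10: -0-0,-01-,1--0,10--
  m11: -01-,10--
  m14: 1--0 ←essential
Essential: 1--0, 10--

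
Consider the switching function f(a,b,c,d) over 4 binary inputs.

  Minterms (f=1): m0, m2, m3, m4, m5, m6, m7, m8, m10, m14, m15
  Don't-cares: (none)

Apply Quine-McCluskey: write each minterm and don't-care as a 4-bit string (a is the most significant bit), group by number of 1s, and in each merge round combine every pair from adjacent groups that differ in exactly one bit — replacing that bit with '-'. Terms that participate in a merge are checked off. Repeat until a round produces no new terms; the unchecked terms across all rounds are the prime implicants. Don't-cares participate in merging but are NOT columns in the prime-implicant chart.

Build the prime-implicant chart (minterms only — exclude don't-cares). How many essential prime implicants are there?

Round 0: 0000✓ 0010✓ 0011✓ 0100✓ 0101✓ 0110✓ 0111✓ 1000✓ 1010✓ 1110✓ 1111✓
Round 1: -000✓ -010✓ -110✓ -111✓ 0-00✓ 0-10✓ 0-11✓ 00-0✓ 001-✓ 01-0✓ 01-1✓ 010-✓ 011-✓ 1-10✓ 10-0✓ 111-✓
Round 2: --10 -0-0 -11- 0--0 0-1- 01--
PIs = {--10, -0-0, -11-, 0--0, 0-1-, 01--}
Coverage chart:
  m0: -0-0,0--0
  m2: --10,-0-0,0--0,0-1-
  m3: 0-1- ←essential
  m4: 0--0,01--
  m5: 01-- ←essential
  m6: --10,-11-,0--0,0-1-,01--
  m7: -11-,0-1-,01--
  m8: -0-0 ←essential
  m10: --10,-0-0
  m14: --10,-11-
  m15: -11- ←essential
Essential: -0-0, -11-, 0-1-, 01--

4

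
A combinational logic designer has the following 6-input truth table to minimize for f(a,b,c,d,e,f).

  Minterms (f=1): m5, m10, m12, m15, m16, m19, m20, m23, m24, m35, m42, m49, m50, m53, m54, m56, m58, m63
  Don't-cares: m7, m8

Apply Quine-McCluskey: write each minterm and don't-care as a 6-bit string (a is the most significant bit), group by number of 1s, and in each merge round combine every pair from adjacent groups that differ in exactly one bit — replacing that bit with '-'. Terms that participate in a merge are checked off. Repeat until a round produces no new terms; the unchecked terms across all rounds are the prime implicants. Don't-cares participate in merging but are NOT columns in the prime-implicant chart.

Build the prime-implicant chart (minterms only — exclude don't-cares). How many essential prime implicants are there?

9

size-2^0 implicants → 000101(✓)  000111(✓)  001000(✓)  001010(✓)  001100(✓)  001111(✓)  010000(✓)  010011(✓)  010100(✓)  010111(✓)  011000(✓)  100011  101010(✓)  110001(✓)  110010(✓)  110101(✓)  110110(✓)  111000(✓)  111010(✓)  111111
size-2^1 implicants → -01010  -11000  0-0111  0-1000  00-111  0001-1  001-00  0010-0  01-000  010-00  010-11  1-1010  11-010  110-01  110-10  1110-0
Unchecked terms (primes): -01010, -11000, 0-0111, 0-1000, 00-111, 0001-1, 001-00, 0010-0, 01-000, 010-00, 010-11, 1-1010, 100011, 11-010, 110-01, 110-10, 1110-0, 111111
Minterm coverage:
  m5 ⊆ 0001-1 [E]
  m10 ⊆ -01010,0010-0
  m12 ⊆ 001-00 [E]
  m15 ⊆ 00-111 [E]
  m16 ⊆ 01-000,010-00
  m19 ⊆ 010-11 [E]
  m20 ⊆ 010-00 [E]
  m23 ⊆ 0-0111,010-11
  m24 ⊆ -11000,0-1000,01-000
  m35 ⊆ 100011 [E]
  m42 ⊆ -01010,1-1010
  m49 ⊆ 110-01 [E]
  m50 ⊆ 11-010,110-10
  m53 ⊆ 110-01 [E]
  m54 ⊆ 110-10 [E]
  m56 ⊆ -11000,1110-0
  m58 ⊆ 1-1010,11-010,1110-0
  m63 ⊆ 111111 [E]
E = {00-111, 0001-1, 001-00, 010-00, 010-11, 100011, 110-01, 110-10, 111111}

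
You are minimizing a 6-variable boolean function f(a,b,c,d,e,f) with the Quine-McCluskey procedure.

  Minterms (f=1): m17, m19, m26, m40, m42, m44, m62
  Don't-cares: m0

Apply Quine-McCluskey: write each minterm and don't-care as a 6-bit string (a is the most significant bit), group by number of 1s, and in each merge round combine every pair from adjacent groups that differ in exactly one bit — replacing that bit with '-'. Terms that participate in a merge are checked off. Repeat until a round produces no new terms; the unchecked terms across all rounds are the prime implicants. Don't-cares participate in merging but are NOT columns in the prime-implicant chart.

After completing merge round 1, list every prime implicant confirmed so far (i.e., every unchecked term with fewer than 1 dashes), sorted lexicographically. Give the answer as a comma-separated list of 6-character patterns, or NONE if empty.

[col 0] 000000, 010001*, 010011*, 011010, 101000*, 101010*, 101100*, 111110
[col 1] 0100-1, 101-00, 1010-0
Prime implicants: 000000, 0100-1, 011010, 101-00, 1010-0, 111110

000000, 011010, 111110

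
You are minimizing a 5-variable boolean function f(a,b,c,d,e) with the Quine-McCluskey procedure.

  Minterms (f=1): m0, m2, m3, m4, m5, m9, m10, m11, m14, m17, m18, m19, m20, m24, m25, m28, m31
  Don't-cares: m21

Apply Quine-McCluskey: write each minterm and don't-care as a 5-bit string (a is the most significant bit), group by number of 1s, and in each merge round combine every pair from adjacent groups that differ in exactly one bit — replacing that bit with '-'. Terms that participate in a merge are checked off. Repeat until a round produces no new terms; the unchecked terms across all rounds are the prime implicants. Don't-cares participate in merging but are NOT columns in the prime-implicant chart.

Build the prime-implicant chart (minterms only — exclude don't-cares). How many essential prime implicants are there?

[col 0] 00000*, 00010*, 00011*, 00100*, 00101*, 01001*, 01010*, 01011*, 01110*, 10001*, 10010*, 10011*, 10100*, 10101*, 11000*, 11001*, 11100*, 11111
[col 1] -0010*, -0011*, -0100*, -0101*, -1001, 0-010*, 0-011*, 00-00, 000-0, 0001-*, 0010-*, 01-10, 010-1, 0101-*, 1-001, 1-100, 10-01, 100-1, 1001-*, 1010-*, 11-00, 1100-
[col 2] -001-, -010-, 0-01-
Prime implicants: -001-, -010-, -1001, 0-01-, 00-00, 000-0, 01-10, 010-1, 1-001, 1-100, 10-01, 100-1, 11-00, 1100-, 11111
PI chart (minterm → PIs covering it):
  0 | 00-00,000-0
  2 | -001-,0-01-,000-0
  3 | -001-,0-01-
  4 | -010-,00-00
  5 | -010-  (sole → essential)
  9 | -1001,010-1
  10 | 0-01-,01-10
  11 | 0-01-,010-1
  14 | 01-10  (sole → essential)
  17 | 1-001,10-01,100-1
  18 | -001-  (sole → essential)
  19 | -001-,100-1
  20 | -010-,1-100
  24 | 11-00,1100-
  25 | -1001,1-001,1100-
  28 | 1-100,11-00
  31 | 11111  (sole → essential)
Essential prime implicants: -001-, -010-, 01-10, 11111

4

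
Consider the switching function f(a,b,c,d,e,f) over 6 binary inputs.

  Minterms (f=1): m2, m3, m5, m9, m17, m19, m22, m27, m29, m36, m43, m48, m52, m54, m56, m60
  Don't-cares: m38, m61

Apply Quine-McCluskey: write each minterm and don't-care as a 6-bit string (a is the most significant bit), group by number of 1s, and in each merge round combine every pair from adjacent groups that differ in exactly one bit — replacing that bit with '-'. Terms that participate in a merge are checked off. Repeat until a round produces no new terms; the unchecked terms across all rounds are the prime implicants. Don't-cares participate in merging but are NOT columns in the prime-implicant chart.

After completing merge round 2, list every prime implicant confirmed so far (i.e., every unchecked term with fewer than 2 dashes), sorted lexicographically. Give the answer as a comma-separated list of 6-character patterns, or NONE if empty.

-10110, -11101, 0-0011, 00001-, 000101, 001001, 01-011, 0100-1, 101011, 11110-

Round 0: 000010✓ 000011✓ 000101 001001 010001✓ 010011✓ 010110✓ 011011✓ 011101✓ 100100✓ 100110✓ 101011 110000✓ 110100✓ 110110✓ 111000✓ 111100✓ 111101✓
Round 1: -10110 -11101 0-0011 00001- 01-011 0100-1 1-0100✓ 1-0110✓ 1001-0✓ 11-000✓ 11-100✓ 110-00✓ 1101-0✓ 111-00✓ 11110-
Round 2: 1-01-0 11--00
PIs = {-10110, -11101, 0-0011, 00001-, 000101, 001001, 01-011, 0100-1, 1-01-0, 101011, 11--00, 11110-}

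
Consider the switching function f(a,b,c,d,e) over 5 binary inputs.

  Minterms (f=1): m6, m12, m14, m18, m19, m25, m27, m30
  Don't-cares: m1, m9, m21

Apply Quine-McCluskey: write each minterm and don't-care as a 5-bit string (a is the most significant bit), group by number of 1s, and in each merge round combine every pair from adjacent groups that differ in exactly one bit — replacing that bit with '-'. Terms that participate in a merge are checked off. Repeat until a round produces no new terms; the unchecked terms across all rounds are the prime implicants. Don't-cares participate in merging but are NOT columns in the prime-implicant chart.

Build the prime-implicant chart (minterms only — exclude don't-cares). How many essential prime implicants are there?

[col 0] 00001*, 00110*, 01001*, 01100*, 01110*, 10010*, 10011*, 10101, 11001*, 11011*, 11110*
[col 1] -1001, -1110, 0-001, 0-110, 011-0, 1-011, 1001-, 110-1
Prime implicants: -1001, -1110, 0-001, 0-110, 011-0, 1-011, 1001-, 10101, 110-1
PI chart (minterm → PIs covering it):
  6 | 0-110  (sole → essential)
  12 | 011-0  (sole → essential)
  14 | -1110,0-110,011-0
  18 | 1001-  (sole → essential)
  19 | 1-011,1001-
  25 | -1001,110-1
  27 | 1-011,110-1
  30 | -1110  (sole → essential)
Essential prime implicants: -1110, 0-110, 011-0, 1001-

4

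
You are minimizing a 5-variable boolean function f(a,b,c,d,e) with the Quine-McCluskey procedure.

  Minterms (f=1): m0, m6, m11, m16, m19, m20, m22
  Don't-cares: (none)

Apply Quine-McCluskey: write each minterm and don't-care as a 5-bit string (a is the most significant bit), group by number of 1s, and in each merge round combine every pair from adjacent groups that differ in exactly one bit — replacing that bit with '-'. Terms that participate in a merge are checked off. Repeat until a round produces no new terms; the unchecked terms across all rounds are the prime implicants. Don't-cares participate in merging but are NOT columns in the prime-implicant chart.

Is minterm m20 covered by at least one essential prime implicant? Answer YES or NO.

NO

size-2^0 implicants → 00000(✓)  00110(✓)  01011  10000(✓)  10011  10100(✓)  10110(✓)
size-2^1 implicants → -0000  -0110  10-00  101-0
Unchecked terms (primes): -0000, -0110, 01011, 10-00, 10011, 101-0
Minterm coverage:
  m0 ⊆ -0000 [E]
  m6 ⊆ -0110 [E]
  m11 ⊆ 01011 [E]
  m16 ⊆ -0000,10-00
  m19 ⊆ 10011 [E]
  m20 ⊆ 10-00,101-0
  m22 ⊆ -0110,101-0
E = {-0000, -0110, 01011, 10011}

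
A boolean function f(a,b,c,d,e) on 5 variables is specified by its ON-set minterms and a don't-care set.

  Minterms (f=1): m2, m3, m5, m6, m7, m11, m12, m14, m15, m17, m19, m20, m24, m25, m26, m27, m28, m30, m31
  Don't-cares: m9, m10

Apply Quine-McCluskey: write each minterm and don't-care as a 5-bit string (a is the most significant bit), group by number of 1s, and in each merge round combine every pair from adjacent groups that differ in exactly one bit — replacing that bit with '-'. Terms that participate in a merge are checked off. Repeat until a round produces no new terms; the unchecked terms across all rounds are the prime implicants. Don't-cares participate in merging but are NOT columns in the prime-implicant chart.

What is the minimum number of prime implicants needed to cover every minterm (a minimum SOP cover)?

[col 0] 00010*, 00011*, 00101*, 00110*, 00111*, 01001*, 01010*, 01011*, 01100*, 01110*, 01111*, 10001*, 10011*, 10100*, 11000*, 11001*, 11010*, 11011*, 11100*, 11110*, 11111*
[col 1] -0011*, -1001*, -1010*, -1011*, -1100*, -1110*, -1111*, 0-010*, 0-011*, 0-110*, 0-111*, 00-10*, 00-11*, 0001-*, 001-1, 0011-*, 01-10*, 01-11*, 010-1*, 0101-*, 011-0*, 0111-*, 1-001*, 1-011*, 1-100, 100-1*, 11-00*, 11-10*, 11-11*, 110-0*, 110-1*, 1100-*, 1101-*, 111-0*, 1111-*
[col 2] --011, -1-10*, -1-11*, -10-1, -101-*, -11-0, -111-*, 0--10*, 0--11*, 0-01-*, 0-11-*, 00-1-*, 01-1-*, 1-0-1, 11--0, 11-1-*, 110--
[col 3] -1-1-, 0--1-
Prime implicants: --011, -1-1-, -10-1, -11-0, 0--1-, 001-1, 1-0-1, 1-100, 11--0, 110--
PI chart (minterm → PIs covering it):
  2 | 0--1-  (sole → essential)
  3 | --011,0--1-
  5 | 001-1  (sole → essential)
  6 | 0--1-  (sole → essential)
  7 | 0--1-,001-1
  11 | --011,-1-1-,-10-1,0--1-
  12 | -11-0  (sole → essential)
  14 | -1-1-,-11-0,0--1-
  15 | -1-1-,0--1-
  17 | 1-0-1  (sole → essential)
  19 | --011,1-0-1
  20 | 1-100  (sole → essential)
  24 | 11--0,110--
  25 | -10-1,1-0-1,110--
  26 | -1-1-,11--0,110--
  27 | --011,-1-1-,-10-1,1-0-1,110--
  28 | -11-0,1-100,11--0
  30 | -1-1-,-11-0,11--0
  31 | -1-1-  (sole → essential)
Essential prime implicants: -1-1-, -11-0, 0--1-, 001-1, 1-0-1, 1-100
Petrick residual → 11--0
Minimum SOP uses 7 PIs: bd + bce' + a'd + a'b'ce + ac'e + acd'e' + abe'

7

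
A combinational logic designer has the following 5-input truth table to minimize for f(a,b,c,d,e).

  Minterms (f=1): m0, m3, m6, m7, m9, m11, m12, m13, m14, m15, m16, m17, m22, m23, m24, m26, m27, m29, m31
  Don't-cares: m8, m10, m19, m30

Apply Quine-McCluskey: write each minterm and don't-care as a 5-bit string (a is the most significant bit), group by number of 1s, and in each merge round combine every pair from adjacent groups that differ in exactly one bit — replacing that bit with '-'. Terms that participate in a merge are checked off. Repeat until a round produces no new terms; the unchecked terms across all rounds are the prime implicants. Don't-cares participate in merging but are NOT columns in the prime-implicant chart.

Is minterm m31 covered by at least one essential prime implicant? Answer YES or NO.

Round 0: 00000✓ 00011✓ 00110✓ 00111✓ 01000✓ 01001✓ 01010✓ 01011✓ 01100✓ 01101✓ 01110✓ 01111✓ 10000✓ 10001✓ 10011✓ 10110✓ 10111✓ 11000✓ 11010✓ 11011✓ 11101✓ 11110✓ 11111✓
Round 1: -0000✓ -0011✓ -0110✓ -0111✓ -1000✓ -1010✓ -1011✓ -1101✓ -1110✓ -1111✓ 0-000✓ 0-011✓ 0-110✓ 0-111✓ 00-11✓ 0011-✓ 01-00✓ 01-01✓ 01-10✓ 01-11✓ 010-0✓ 010-1✓ 0100-✓ 0101-✓ 011-0✓ 011-1✓ 0110-✓ 0111-✓ 1-000✓ 1-011✓ 1-110✓ 1-111✓ 10-11✓ 100-1 1000- 1011-✓ 11-10✓ 11-11✓ 110-0✓ 1101-✓ 111-1✓ 1111-✓
Round 2: --000 --011✓ --110✓ --111✓ -0-11✓ -011-✓ -1-10✓ -1-11✓ -10-0 -101-✓ -11-1 -111-✓ 0--11✓ 0-11-✓ 01--0✓ 01--1✓ 01-0-✓ 01-1-✓ 010--✓ 011--✓ 1--11✓ 1-11-✓ 11-1-✓
Round 3: ---11 --11- -1-1- 01---
PIs = {---11, --000, --11-, -1-1-, -10-0, -11-1, 01---, 100-1, 1000-}
Coverage chart:
  m0: --000 ←essential
  m3: ---11 ←essential
  m6: --11- ←essential
  m7: ---11,--11-
  m9: 01--- ←essential
  m11: ---11,-1-1-,01---
  m12: 01--- ←essential
  m13: -11-1,01---
  m14: --11-,-1-1-,01---
  m15: ---11,--11-,-1-1-,-11-1,01---
  m16: --000,1000-
  m17: 100-1,1000-
  m22: --11- ←essential
  m23: ---11,--11-
  m24: --000,-10-0
  m26: -1-1-,-10-0
  m27: ---11,-1-1-
  m29: -11-1 ←essential
  m31: ---11,--11-,-1-1-,-11-1
Essential: ---11, --000, --11-, -11-1, 01---

YES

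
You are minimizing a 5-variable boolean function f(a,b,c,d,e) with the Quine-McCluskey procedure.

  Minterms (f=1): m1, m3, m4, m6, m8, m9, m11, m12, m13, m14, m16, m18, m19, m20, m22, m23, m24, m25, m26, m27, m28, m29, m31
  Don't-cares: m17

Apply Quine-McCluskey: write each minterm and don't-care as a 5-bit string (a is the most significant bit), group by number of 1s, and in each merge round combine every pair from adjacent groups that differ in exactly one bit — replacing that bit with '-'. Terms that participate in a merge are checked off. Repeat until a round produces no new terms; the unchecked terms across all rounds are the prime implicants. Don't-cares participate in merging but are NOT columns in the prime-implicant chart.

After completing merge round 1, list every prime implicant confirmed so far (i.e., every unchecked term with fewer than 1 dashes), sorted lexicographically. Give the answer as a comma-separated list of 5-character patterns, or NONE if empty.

NONE

[col 0] 00001*, 00011*, 00100*, 00110*, 01000*, 01001*, 01011*, 01100*, 01101*, 01110*, 10000*, 10001*, 10010*, 10011*, 10100*, 10110*, 10111*, 11000*, 11001*, 11010*, 11011*, 11100*, 11101*, 11111*
[col 1] -0001*, -0011*, -0100*, -0110*, -1000*, -1001*, -1011*, -1100*, -1101*, 0-001*, 0-011*, 0-100*, 0-110*, 000-1*, 001-0*, 01-00*, 01-01*, 010-1*, 0100-*, 011-0*, 0110-*, 1-000*, 1-001*, 1-010*, 1-011*, 1-100*, 1-111*, 10-00*, 10-10*, 10-11*, 100-0*, 100-1*, 1000-*, 1001-*, 101-0*, 1011-*, 11-00*, 11-01*, 11-11*, 110-0*, 110-1*, 1100-*, 1101-*, 111-1*, 1110-*
[col 2] --001*, --011*, --100, -00-1*, -01-0, -1-00*, -1-01*, -10-1*, -100-*, -110-*, 0-0-1*, 0-1-0, 01-0-*, 1--00, 1--11, 1-0-0*, 1-0-1*, 1-00-*, 1-01-*, 10--0, 10-1-, 100--*, 11--1, 11-0-*, 110--*
[col 3] --0-1, -1-0-, 1-0--
Prime implicants: --0-1, --100, -01-0, -1-0-, 0-1-0, 1--00, 1--11, 1-0--, 10--0, 10-1-, 11--1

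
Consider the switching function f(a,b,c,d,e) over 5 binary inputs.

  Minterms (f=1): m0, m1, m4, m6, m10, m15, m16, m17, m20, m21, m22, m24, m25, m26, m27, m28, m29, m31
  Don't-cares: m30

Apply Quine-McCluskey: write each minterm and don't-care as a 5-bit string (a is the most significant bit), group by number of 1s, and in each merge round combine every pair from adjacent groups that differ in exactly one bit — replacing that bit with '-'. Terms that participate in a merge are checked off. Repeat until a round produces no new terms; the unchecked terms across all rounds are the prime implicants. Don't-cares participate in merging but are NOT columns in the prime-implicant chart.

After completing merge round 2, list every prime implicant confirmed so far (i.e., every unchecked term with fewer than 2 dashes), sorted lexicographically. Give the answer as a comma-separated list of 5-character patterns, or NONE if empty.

size-2^0 implicants → 00000(✓)  00001(✓)  00100(✓)  00110(✓)  01010(✓)  01111(✓)  10000(✓)  10001(✓)  10100(✓)  10101(✓)  10110(✓)  11000(✓)  11001(✓)  11010(✓)  11011(✓)  11100(✓)  11101(✓)  11110(✓)  11111(✓)
size-2^1 implicants → -0000(✓)  -0001(✓)  -0100(✓)  -0110(✓)  -1010  -1111  00-00(✓)  0000-(✓)  001-0(✓)  1-000(✓)  1-001(✓)  1-100(✓)  1-101(✓)  1-110(✓)  10-00(✓)  10-01(✓)  1000-(✓)  101-0(✓)  1010-(✓)  11-00(✓)  11-01(✓)  11-10(✓)  11-11(✓)  110-0(✓)  110-1(✓)  1100-(✓)  1101-(✓)  111-0(✓)  111-1(✓)  1110-(✓)  1111-(✓)
size-2^2 implicants → -0-00  -000-  -01-0  1--00(✓)  1--01(✓)  1-00-(✓)  1-1-0  1-10-(✓)  10-0-(✓)  11--0(✓)  11--1(✓)  11-0-(✓)  11-1-(✓)  110--(✓)  111--(✓)
size-2^3 implicants → 1--0-  11---
Unchecked terms (primes): -0-00, -000-, -01-0, -1010, -1111, 1--0-, 1-1-0, 11---

-1010, -1111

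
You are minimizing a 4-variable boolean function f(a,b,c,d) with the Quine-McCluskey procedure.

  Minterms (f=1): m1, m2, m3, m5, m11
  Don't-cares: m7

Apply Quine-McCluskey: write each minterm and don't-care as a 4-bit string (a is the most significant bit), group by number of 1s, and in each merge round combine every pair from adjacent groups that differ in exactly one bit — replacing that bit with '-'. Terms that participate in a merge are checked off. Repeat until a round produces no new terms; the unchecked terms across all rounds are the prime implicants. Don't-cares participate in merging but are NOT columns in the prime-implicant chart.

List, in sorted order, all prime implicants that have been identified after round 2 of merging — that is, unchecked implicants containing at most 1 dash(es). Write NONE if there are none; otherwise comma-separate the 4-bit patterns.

size-2^0 implicants → 0001(✓)  0010(✓)  0011(✓)  0101(✓)  0111(✓)  1011(✓)
size-2^1 implicants → -011  0-01(✓)  0-11(✓)  00-1(✓)  001-  01-1(✓)
size-2^2 implicants → 0--1
Unchecked terms (primes): -011, 0--1, 001-

-011, 001-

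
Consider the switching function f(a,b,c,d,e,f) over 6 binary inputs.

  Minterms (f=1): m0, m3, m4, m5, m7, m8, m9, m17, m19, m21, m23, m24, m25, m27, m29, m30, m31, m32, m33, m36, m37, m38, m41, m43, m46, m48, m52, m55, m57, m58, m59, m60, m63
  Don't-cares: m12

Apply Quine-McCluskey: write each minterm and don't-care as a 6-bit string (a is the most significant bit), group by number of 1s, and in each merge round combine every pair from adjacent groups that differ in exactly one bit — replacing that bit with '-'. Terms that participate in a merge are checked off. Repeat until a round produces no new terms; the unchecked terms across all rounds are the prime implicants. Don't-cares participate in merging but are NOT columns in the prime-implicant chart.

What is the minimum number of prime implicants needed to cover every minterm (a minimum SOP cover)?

13

[col 0] 000000*, 000011*, 000100*, 000101*, 000111*, 001000*, 001001*, 001100*, 010001*, 010011*, 010101*, 010111*, 011000*, 011001*, 011011*, 011101*, 011110*, 011111*, 100000*, 100001*, 100100*, 100101*, 100110*, 101001*, 101011*, 101110*, 110000*, 110100*, 110111*, 111001*, 111010*, 111011*, 111100*, 111111*
[col 1] -00000*, -00100*, -00101*, -01001*, -10111*, -11001*, -11011*, -11111*, 0-0011*, 0-0101*, 0-0111*, 0-1000*, 0-1001*, 00-000*, 00-100*, 000-00*, 000-11*, 0001-1*, 00010-*, 001-00*, 00100-*, 01-001*, 01-011*, 01-101*, 01-111*, 010-01*, 010-11*, 0100-1*, 0101-1*, 011-01*, 011-11*, 0110-1*, 01100-*, 0111-1*, 01111-, 1-0000*, 1-0100*, 1-1001*, 1-1011*, 10-001, 10-110, 100-00*, 100-01*, 10000-*, 1001-0, 10010-*, 1010-1*, 11-100, 11-111*, 110-00*, 111-11*, 1110-1*, 11101-
[col 2] --1001, -00-00, -0010-, -1-111, -11-11, -110-1, 0-0-11, 0-01-1, 0-100-, 00--00, 01--01*, 01--11*, 01-0-1*, 01-1-1*, 010--1*, 011--1*, 1-0-00, 1-10-1, 100-0-
[col 3] 01---1
Prime implicants: --1001, -00-00, -0010-, -1-111, -11-11, -110-1, 0-0-11, 0-01-1, 0-100-, 00--00, 01---1, 01111-, 1-0-00, 1-10-1, 10-001, 10-110, 100-0-, 1001-0, 11-100, 11101-
PI chart (minterm → PIs covering it):
  0 | -00-00,00--00
  3 | 0-0-11  (sole → essential)
  4 | -00-00,-0010-,00--00
  5 | -0010-,0-01-1
  7 | 0-0-11,0-01-1
  8 | 0-100-,00--00
  9 | --1001,0-100-
  17 | 01---1  (sole → essential)
  19 | 0-0-11,01---1
  21 | 0-01-1,01---1
  23 | -1-111,0-0-11,0-01-1,01---1
  24 | 0-100-  (sole → essential)
  25 | --1001,-110-1,0-100-,01---1
  27 | -11-11,-110-1,01---1
  29 | 01---1  (sole → essential)
  30 | 01111-  (sole → essential)
  31 | -1-111,-11-11,01---1,01111-
  32 | -00-00,1-0-00,100-0-
  33 | 10-001,100-0-
  36 | -00-00,-0010-,1-0-00,100-0-,1001-0
  37 | -0010-,100-0-
  38 | 10-110,1001-0
  41 | --1001,1-10-1,10-001
  43 | 1-10-1  (sole → essential)
  46 | 10-110  (sole → essential)
  48 | 1-0-00  (sole → essential)
  52 | 1-0-00,11-100
  55 | -1-111  (sole → essential)
  57 | --1001,-110-1,1-10-1
  58 | 11101-  (sole → essential)
  59 | -11-11,-110-1,1-10-1,11101-
  60 | 11-100  (sole → essential)
  63 | -1-111,-11-11
Essential prime implicants: -1-111, 0-0-11, 0-100-, 01---1, 01111-, 1-0-00, 1-10-1, 10-110, 11-100, 11101-
Petrick residual → -00-00, -0010-, 10-001
Minimum SOP uses 13 PIs: b'c'e'f' + b'c'de' + bdef + a'c'ef + a'cd'e' + a'bf + a'bcde + ac'e'f' + acd'f + ab'd'e'f + ab'def' + abde'f' + abcd'e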